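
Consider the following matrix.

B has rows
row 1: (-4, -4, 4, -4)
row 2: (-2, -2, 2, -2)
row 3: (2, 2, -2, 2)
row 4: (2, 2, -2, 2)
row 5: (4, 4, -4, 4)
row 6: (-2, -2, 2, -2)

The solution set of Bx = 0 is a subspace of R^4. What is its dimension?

Row reduce to echelon form.
R2 ← R2 − (1/2)·R1: [0, 0, 0, 0]
R3 ← R3 + (1/2)·R1: [0, 0, 0, 0]
R4 ← R4 + (1/2)·R1: [0, 0, 0, 0]
R5 ← R5 + R1: [0, 0, 0, 0]
R6 ← R6 − (1/2)·R1: [0, 0, 0, 0]
1 nonzero row, so rank(B) = 1.
B has 4 columns; by rank–nullity, nullity = 4 − 1 = 3.

3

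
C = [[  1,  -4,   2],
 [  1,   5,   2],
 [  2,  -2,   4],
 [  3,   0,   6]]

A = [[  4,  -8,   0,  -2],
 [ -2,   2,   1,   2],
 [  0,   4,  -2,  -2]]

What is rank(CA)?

First compute CA:
[[ 12,  -8,  -8, -14],
 [ -6,  10,   1,   4],
 [ 12,  -4, -10, -16],
 [ 12,   0, -12, -18]]
Now row reduce the product.
R2 ← R2 + (1/2)·R1: [0, 6, -3, -3]
R3 ← R3 − R1: [0, 4, -2, -2]
R4 ← R4 − R1: [0, 8, -4, -4]
R3 ← R3 − (2/3)·R2: [0, 0, 0, 0]
R4 ← R4 − (4/3)·R2: [0, 0, 0, 0]
2 nonzero rows, so rank(CA) = 2.

2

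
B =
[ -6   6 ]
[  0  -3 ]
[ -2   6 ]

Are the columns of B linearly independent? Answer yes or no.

Row reduce B to echelon form.
R3 ← R3 − (1/3)·R1: [0, 4]
R3 ← R3 + (4/3)·R2: [0, 0]
2 pivots among 2 columns.
Every column is a pivot column, so the columns are linearly independent.

yes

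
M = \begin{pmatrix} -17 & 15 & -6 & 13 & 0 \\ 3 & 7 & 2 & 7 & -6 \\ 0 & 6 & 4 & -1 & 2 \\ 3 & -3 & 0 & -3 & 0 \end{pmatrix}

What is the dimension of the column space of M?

4

Row reduce to echelon form.
R2 ← R2 + (3/17)·R1: [0, 164/17, 16/17, 158/17, -6]
R4 ← R4 + (3/17)·R1: [0, -6/17, -18/17, -12/17, 0]
R3 ← R3 − (51/82)·R2: [0, 0, 140/41, -278/41, 235/41]
R4 ← R4 + (3/82)·R2: [0, 0, -42/41, -15/41, -9/41]
R4 ← R4 + (3/10)·R3: [0, 0, 0, -12/5, 3/2]
Echelon form has 4 nonzero rows, so rank(M) = 4.
The column space has dimension equal to the rank: 4.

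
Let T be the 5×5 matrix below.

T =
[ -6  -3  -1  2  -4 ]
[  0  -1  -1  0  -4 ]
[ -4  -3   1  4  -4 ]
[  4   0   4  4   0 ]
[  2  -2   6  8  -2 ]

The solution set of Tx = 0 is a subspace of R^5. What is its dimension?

2

Row reduce to echelon form.
R3 ← R3 − (2/3)·R1: [0, -1, 5/3, 8/3, -4/3]
R4 ← R4 + (2/3)·R1: [0, -2, 10/3, 16/3, -8/3]
R5 ← R5 + (1/3)·R1: [0, -3, 17/3, 26/3, -10/3]
R3 ← R3 − R2: [0, 0, 8/3, 8/3, 8/3]
R4 ← R4 − (2)·R2: [0, 0, 16/3, 16/3, 16/3]
R5 ← R5 − (3)·R2: [0, 0, 26/3, 26/3, 26/3]
R4 ← R4 − (2)·R3: [0, 0, 0, 0, 0]
R5 ← R5 − (13/4)·R3: [0, 0, 0, 0, 0]
3 nonzero rows, so rank(T) = 3.
T has 5 columns; by rank–nullity, nullity = 5 − 3 = 2.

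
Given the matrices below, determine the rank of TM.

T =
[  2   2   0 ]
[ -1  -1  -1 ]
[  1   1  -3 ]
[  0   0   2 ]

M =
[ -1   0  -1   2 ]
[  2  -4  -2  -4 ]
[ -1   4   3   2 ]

1

First compute TM:
[[  2,  -8,  -6,  -4],
 [  0,   0,   0,   0],
 [  4, -16, -12,  -8],
 [ -2,   8,   6,   4]]
Now row reduce the product.
R3 ← R3 − (2)·R1: [0, 0, 0, 0]
R4 ← R4 + R1: [0, 0, 0, 0]
1 nonzero row, so rank(TM) = 1.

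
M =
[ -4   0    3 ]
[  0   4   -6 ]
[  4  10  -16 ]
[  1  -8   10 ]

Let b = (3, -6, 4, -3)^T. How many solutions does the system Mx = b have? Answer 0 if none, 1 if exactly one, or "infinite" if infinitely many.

0

Row reduce the augmented matrix [M | b].
R3 ← R3 + R1: [0, 10, -13, 7]
R4 ← R4 + (1/4)·R1: [0, -8, 43/4, -9/4]
R3 ← R3 − (5/2)·R2: [0, 0, 2, 22]
R4 ← R4 + (2)·R2: [0, 0, -5/4, -57/4]
R4 ← R4 + (5/8)·R3: [0, 0, 0, -1/2]
The echelon form has 4 nonzero rows; the last pivot sits in the augmented column, so rank(M) = 3 but rank([M|b]) = 4.
Since the ranks differ, the system is inconsistent.
It has no solutions.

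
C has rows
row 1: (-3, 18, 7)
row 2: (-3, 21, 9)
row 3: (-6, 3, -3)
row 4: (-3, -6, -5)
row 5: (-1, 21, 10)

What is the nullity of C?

Row reduce to echelon form.
R2 ← R2 − R1: [0, 3, 2]
R3 ← R3 − (2)·R1: [0, -33, -17]
R4 ← R4 − R1: [0, -24, -12]
R5 ← R5 − (1/3)·R1: [0, 15, 23/3]
R3 ← R3 + (11)·R2: [0, 0, 5]
R4 ← R4 + (8)·R2: [0, 0, 4]
R5 ← R5 − (5)·R2: [0, 0, -7/3]
R4 ← R4 − (4/5)·R3: [0, 0, 0]
R5 ← R5 + (7/15)·R3: [0, 0, 0]
3 nonzero rows, so rank(C) = 3.
C has 3 columns; by rank–nullity, nullity = 3 − 3 = 0.

0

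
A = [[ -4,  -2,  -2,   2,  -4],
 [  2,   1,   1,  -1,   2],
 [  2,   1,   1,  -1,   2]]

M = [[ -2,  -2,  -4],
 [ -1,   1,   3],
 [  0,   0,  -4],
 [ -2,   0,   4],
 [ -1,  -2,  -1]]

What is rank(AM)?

First compute AM:
[[ 10,  14,  30],
 [ -5,  -7, -15],
 [ -5,  -7, -15]]
Now row reduce the product.
R2 ← R2 + (1/2)·R1: [0, 0, 0]
R3 ← R3 + (1/2)·R1: [0, 0, 0]
1 nonzero row, so rank(AM) = 1.

1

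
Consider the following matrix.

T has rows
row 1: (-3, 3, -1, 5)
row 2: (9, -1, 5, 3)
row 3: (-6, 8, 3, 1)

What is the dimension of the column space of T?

Row reduce to echelon form.
R2 ← R2 + (3)·R1: [0, 8, 2, 18]
R3 ← R3 − (2)·R1: [0, 2, 5, -9]
R3 ← R3 − (1/4)·R2: [0, 0, 9/2, -27/2]
Echelon form has 3 nonzero rows, so rank(T) = 3.
The column space has dimension equal to the rank: 3.

3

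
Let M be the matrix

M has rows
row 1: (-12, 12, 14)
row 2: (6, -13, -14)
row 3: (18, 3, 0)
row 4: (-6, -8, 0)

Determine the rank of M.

3

Row reduce to echelon form.
R2 ← R2 + (1/2)·R1: [0, -7, -7]
R3 ← R3 + (3/2)·R1: [0, 21, 21]
R4 ← R4 − (1/2)·R1: [0, -14, -7]
R3 ← R3 + (3)·R2: [0, 0, 0]
R4 ← R4 − (2)·R2: [0, 0, 7]
Swap R3 ↔ R4
Echelon form has 3 nonzero rows, so rank(M) = 3.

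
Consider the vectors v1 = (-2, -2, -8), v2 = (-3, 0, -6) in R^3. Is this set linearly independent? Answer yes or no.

yes

Form the matrix with these vectors as rows and row reduce.
R2 ← R2 − (3/2)·R1: [0, 3, 6]
2 nonzero rows, so the 2 vectors span a space of dimension 2.
Since 2 = 2, the vectors are linearly independent.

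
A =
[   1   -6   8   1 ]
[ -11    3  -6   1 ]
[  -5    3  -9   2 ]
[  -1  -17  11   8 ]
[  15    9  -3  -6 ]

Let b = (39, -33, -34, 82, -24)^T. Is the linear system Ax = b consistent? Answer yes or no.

yes

Row reduce the augmented matrix [A | b].
R2 ← R2 + (11)·R1: [0, -63, 82, 12, 396]
R3 ← R3 + (5)·R1: [0, -27, 31, 7, 161]
R4 ← R4 + R1: [0, -23, 19, 9, 121]
R5 ← R5 − (15)·R1: [0, 99, -123, -21, -609]
R3 ← R3 − (3/7)·R2: [0, 0, -29/7, 13/7, -61/7]
R4 ← R4 − (23/63)·R2: [0, 0, -689/63, 97/21, -165/7]
R5 ← R5 + (11/7)·R2: [0, 0, 41/7, -15/7, 93/7]
R4 ← R4 − (689/261)·R3: [0, 0, 0, -74/261, -148/261]
R5 ← R5 + (41/29)·R3: [0, 0, 0, 14/29, 28/29]
R5 ← R5 + (63/37)·R4: [0, 0, 0, 0, 0]
The echelon form has 4 nonzero rows, and every pivot lies in the first 4 columns, so rank(A) = rank([A|b]) = 4.
The system is consistent.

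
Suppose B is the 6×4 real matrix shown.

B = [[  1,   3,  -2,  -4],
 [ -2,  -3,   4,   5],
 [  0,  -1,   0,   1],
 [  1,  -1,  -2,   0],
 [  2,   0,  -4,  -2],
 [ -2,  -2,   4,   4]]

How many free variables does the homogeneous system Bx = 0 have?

Row reduce to echelon form.
R2 ← R2 + (2)·R1: [0, 3, 0, -3]
R4 ← R4 − R1: [0, -4, 0, 4]
R5 ← R5 − (2)·R1: [0, -6, 0, 6]
R6 ← R6 + (2)·R1: [0, 4, 0, -4]
R3 ← R3 + (1/3)·R2: [0, 0, 0, 0]
R4 ← R4 + (4/3)·R2: [0, 0, 0, 0]
R5 ← R5 + (2)·R2: [0, 0, 0, 0]
R6 ← R6 − (4/3)·R2: [0, 0, 0, 0]
2 nonzero rows, so rank(B) = 2.
B has 4 columns; by rank–nullity, nullity = 4 − 2 = 2.

2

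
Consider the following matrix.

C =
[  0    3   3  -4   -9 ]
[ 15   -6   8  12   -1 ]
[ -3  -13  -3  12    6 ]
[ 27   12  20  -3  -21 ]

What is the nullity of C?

Row reduce to echelon form.
Swap R1 ↔ R2
R3 ← R3 + (1/5)·R1: [0, -71/5, -7/5, 72/5, 29/5]
R4 ← R4 − (9/5)·R1: [0, 114/5, 28/5, -123/5, -96/5]
R3 ← R3 + (71/15)·R2: [0, 0, 64/5, -68/15, -184/5]
R4 ← R4 − (38/5)·R2: [0, 0, -86/5, 29/5, 246/5]
R4 ← R4 + (43/32)·R3: [0, 0, 0, -7/24, -1/4]
4 nonzero rows, so rank(C) = 4.
C has 5 columns; by rank–nullity, nullity = 5 − 4 = 1.

1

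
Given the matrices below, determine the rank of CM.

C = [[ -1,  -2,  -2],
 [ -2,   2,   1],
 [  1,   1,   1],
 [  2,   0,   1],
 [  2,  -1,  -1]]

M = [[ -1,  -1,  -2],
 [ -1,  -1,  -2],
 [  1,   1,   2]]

1

First compute CM:
[[  1,   1,   2],
 [  1,   1,   2],
 [ -1,  -1,  -2],
 [ -1,  -1,  -2],
 [ -2,  -2,  -4]]
Now row reduce the product.
R2 ← R2 − R1: [0, 0, 0]
R3 ← R3 + R1: [0, 0, 0]
R4 ← R4 + R1: [0, 0, 0]
R5 ← R5 + (2)·R1: [0, 0, 0]
1 nonzero row, so rank(CM) = 1.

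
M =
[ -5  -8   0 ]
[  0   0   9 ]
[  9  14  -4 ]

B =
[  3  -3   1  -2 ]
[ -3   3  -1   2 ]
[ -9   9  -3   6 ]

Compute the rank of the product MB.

1

First compute MB:
[[  9,  -9,   3,  -6],
 [-81,  81, -27,  54],
 [ 21, -21,   7, -14]]
Now row reduce the product.
R2 ← R2 + (9)·R1: [0, 0, 0, 0]
R3 ← R3 − (7/3)·R1: [0, 0, 0, 0]
1 nonzero row, so rank(MB) = 1.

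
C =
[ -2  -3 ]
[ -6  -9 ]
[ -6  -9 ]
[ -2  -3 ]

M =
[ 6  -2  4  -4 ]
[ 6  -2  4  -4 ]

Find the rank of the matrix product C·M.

First compute CM:
[[-30,  10, -20,  20],
 [-90,  30, -60,  60],
 [-90,  30, -60,  60],
 [-30,  10, -20,  20]]
Now row reduce the product.
R2 ← R2 − (3)·R1: [0, 0, 0, 0]
R3 ← R3 − (3)·R1: [0, 0, 0, 0]
R4 ← R4 − R1: [0, 0, 0, 0]
1 nonzero row, so rank(CM) = 1.

1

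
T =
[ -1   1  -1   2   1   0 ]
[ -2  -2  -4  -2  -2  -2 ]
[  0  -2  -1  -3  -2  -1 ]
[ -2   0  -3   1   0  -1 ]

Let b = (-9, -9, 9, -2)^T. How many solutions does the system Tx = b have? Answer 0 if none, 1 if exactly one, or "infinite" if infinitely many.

Row reduce the augmented matrix [T | b].
R2 ← R2 − (2)·R1: [0, -4, -2, -6, -4, -2, 9]
R4 ← R4 − (2)·R1: [0, -2, -1, -3, -2, -1, 16]
R3 ← R3 − (1/2)·R2: [0, 0, 0, 0, 0, 0, 9/2]
R4 ← R4 − (1/2)·R2: [0, 0, 0, 0, 0, 0, 23/2]
R4 ← R4 − (23/9)·R3: [0, 0, 0, 0, 0, 0, 0]
The echelon form has 3 nonzero rows; the last pivot sits in the augmented column, so rank(T) = 2 but rank([T|b]) = 3.
Since the ranks differ, the system is inconsistent.
It has no solutions.

0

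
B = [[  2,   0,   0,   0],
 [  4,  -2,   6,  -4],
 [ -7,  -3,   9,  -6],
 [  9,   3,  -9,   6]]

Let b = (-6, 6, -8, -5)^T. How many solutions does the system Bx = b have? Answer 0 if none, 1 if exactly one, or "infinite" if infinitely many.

0

Row reduce the augmented matrix [B | b].
R2 ← R2 − (2)·R1: [0, -2, 6, -4, 18]
R3 ← R3 + (7/2)·R1: [0, -3, 9, -6, -29]
R4 ← R4 − (9/2)·R1: [0, 3, -9, 6, 22]
R3 ← R3 − (3/2)·R2: [0, 0, 0, 0, -56]
R4 ← R4 + (3/2)·R2: [0, 0, 0, 0, 49]
R4 ← R4 + (7/8)·R3: [0, 0, 0, 0, 0]
The echelon form has 3 nonzero rows; the last pivot sits in the augmented column, so rank(B) = 2 but rank([B|b]) = 3.
Since the ranks differ, the system is inconsistent.
It has no solutions.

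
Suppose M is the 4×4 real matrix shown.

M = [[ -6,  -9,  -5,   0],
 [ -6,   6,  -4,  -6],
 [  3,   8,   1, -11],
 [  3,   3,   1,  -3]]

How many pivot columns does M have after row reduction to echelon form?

4

Row reduce to echelon form.
R2 ← R2 − R1: [0, 15, 1, -6]
R3 ← R3 + (1/2)·R1: [0, 7/2, -3/2, -11]
R4 ← R4 + (1/2)·R1: [0, -3/2, -3/2, -3]
R3 ← R3 − (7/30)·R2: [0, 0, -26/15, -48/5]
R4 ← R4 + (1/10)·R2: [0, 0, -7/5, -18/5]
R4 ← R4 − (21/26)·R3: [0, 0, 0, 54/13]
Echelon form has 4 nonzero rows, so rank(M) = 4.
Each nonzero row contributes one pivot column: 4 pivot columns.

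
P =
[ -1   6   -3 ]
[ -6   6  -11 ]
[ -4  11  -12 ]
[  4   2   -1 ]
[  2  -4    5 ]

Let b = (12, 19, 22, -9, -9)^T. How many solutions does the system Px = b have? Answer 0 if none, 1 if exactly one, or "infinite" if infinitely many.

Row reduce the augmented matrix [P | b].
R2 ← R2 − (6)·R1: [0, -30, 7, -53]
R3 ← R3 − (4)·R1: [0, -13, 0, -26]
R4 ← R4 + (4)·R1: [0, 26, -13, 39]
R5 ← R5 + (2)·R1: [0, 8, -1, 15]
R3 ← R3 − (13/30)·R2: [0, 0, -91/30, -91/30]
R4 ← R4 + (13/15)·R2: [0, 0, -104/15, -104/15]
R5 ← R5 + (4/15)·R2: [0, 0, 13/15, 13/15]
R4 ← R4 − (16/7)·R3: [0, 0, 0, 0]
R5 ← R5 + (2/7)·R3: [0, 0, 0, 0]
The echelon form has 3 nonzero rows, and every pivot lies in the first 3 columns, so rank(P) = rank([P|b]) = 3.
The system is consistent.
rank = 3 = number of unknowns, so the solution is unique.

1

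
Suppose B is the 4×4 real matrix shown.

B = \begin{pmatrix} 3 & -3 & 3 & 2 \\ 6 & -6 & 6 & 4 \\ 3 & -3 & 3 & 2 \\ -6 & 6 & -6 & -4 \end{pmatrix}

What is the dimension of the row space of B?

Row reduce to echelon form.
R2 ← R2 − (2)·R1: [0, 0, 0, 0]
R3 ← R3 − R1: [0, 0, 0, 0]
R4 ← R4 + (2)·R1: [0, 0, 0, 0]
Echelon form has 1 nonzero row, so rank(B) = 1.
The row space has dimension equal to the rank: 1.

1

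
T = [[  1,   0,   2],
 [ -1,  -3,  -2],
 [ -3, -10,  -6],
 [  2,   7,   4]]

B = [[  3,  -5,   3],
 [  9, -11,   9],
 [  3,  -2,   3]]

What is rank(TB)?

First compute TB:
[[  9,  -9,   9],
 [-36,  42, -36],
 [-117, 137, -117],
 [ 81, -95,  81]]
Now row reduce the product.
R2 ← R2 + (4)·R1: [0, 6, 0]
R3 ← R3 + (13)·R1: [0, 20, 0]
R4 ← R4 − (9)·R1: [0, -14, 0]
R3 ← R3 − (10/3)·R2: [0, 0, 0]
R4 ← R4 + (7/3)·R2: [0, 0, 0]
2 nonzero rows, so rank(TB) = 2.

2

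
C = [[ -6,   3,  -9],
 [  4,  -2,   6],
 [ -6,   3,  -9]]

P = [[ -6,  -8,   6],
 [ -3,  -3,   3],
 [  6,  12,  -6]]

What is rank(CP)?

1

First compute CP:
[[-27, -69,  27],
 [ 18,  46, -18],
 [-27, -69,  27]]
Now row reduce the product.
R2 ← R2 + (2/3)·R1: [0, 0, 0]
R3 ← R3 − R1: [0, 0, 0]
1 nonzero row, so rank(CP) = 1.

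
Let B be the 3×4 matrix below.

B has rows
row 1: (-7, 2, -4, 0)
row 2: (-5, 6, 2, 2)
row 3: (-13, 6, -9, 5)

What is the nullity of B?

1

Row reduce to echelon form.
R2 ← R2 − (5/7)·R1: [0, 32/7, 34/7, 2]
R3 ← R3 − (13/7)·R1: [0, 16/7, -11/7, 5]
R3 ← R3 − (1/2)·R2: [0, 0, -4, 4]
3 nonzero rows, so rank(B) = 3.
B has 4 columns; by rank–nullity, nullity = 4 − 3 = 1.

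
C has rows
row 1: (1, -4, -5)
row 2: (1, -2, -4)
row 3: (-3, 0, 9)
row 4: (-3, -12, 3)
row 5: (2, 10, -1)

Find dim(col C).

2

Row reduce to echelon form.
R2 ← R2 − R1: [0, 2, 1]
R3 ← R3 + (3)·R1: [0, -12, -6]
R4 ← R4 + (3)·R1: [0, -24, -12]
R5 ← R5 − (2)·R1: [0, 18, 9]
R3 ← R3 + (6)·R2: [0, 0, 0]
R4 ← R4 + (12)·R2: [0, 0, 0]
R5 ← R5 − (9)·R2: [0, 0, 0]
Echelon form has 2 nonzero rows, so rank(C) = 2.
The column space has dimension equal to the rank: 2.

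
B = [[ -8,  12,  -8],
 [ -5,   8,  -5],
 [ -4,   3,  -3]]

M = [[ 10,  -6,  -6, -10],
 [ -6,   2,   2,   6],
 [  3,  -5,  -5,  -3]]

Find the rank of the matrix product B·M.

2

First compute BM:
[[-176, 112, 112, 176],
 [-113,  71,  71, 113],
 [-67,  45,  45,  67]]
Now row reduce the product.
R2 ← R2 − (113/176)·R1: [0, -10/11, -10/11, 0]
R3 ← R3 − (67/176)·R1: [0, 26/11, 26/11, 0]
R3 ← R3 + (13/5)·R2: [0, 0, 0, 0]
2 nonzero rows, so rank(BM) = 2.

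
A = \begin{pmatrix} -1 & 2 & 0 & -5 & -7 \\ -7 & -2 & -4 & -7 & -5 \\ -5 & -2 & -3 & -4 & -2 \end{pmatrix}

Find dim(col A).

2

Row reduce to echelon form.
R2 ← R2 − (7)·R1: [0, -16, -4, 28, 44]
R3 ← R3 − (5)·R1: [0, -12, -3, 21, 33]
R3 ← R3 − (3/4)·R2: [0, 0, 0, 0, 0]
Echelon form has 2 nonzero rows, so rank(A) = 2.
The column space has dimension equal to the rank: 2.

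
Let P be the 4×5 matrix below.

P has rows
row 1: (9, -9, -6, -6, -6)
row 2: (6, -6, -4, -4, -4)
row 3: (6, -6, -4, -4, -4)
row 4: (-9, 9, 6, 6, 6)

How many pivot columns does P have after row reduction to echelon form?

1

Row reduce to echelon form.
R2 ← R2 − (2/3)·R1: [0, 0, 0, 0, 0]
R3 ← R3 − (2/3)·R1: [0, 0, 0, 0, 0]
R4 ← R4 + R1: [0, 0, 0, 0, 0]
Echelon form has 1 nonzero row, so rank(P) = 1.
Each nonzero row contributes one pivot column: 1 pivot columns.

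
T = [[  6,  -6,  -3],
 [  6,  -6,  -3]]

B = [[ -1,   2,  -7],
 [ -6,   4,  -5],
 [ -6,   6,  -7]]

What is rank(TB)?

1

First compute TB:
[[ 48, -30,   9],
 [ 48, -30,   9]]
Now row reduce the product.
R2 ← R2 − R1: [0, 0, 0]
1 nonzero row, so rank(TB) = 1.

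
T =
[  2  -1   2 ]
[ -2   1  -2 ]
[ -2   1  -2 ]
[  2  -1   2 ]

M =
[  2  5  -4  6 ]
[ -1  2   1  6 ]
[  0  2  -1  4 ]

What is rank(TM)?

First compute TM:
[[  5,  12, -11,  14],
 [ -5, -12,  11, -14],
 [ -5, -12,  11, -14],
 [  5,  12, -11,  14]]
Now row reduce the product.
R2 ← R2 + R1: [0, 0, 0, 0]
R3 ← R3 + R1: [0, 0, 0, 0]
R4 ← R4 − R1: [0, 0, 0, 0]
1 nonzero row, so rank(TM) = 1.

1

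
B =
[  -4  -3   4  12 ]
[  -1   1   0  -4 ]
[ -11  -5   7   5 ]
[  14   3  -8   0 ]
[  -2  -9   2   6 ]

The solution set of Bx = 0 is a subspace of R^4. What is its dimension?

Row reduce to echelon form.
R2 ← R2 − (1/4)·R1: [0, 7/4, -1, -7]
R3 ← R3 − (11/4)·R1: [0, 13/4, -4, -28]
R4 ← R4 + (7/2)·R1: [0, -15/2, 6, 42]
R5 ← R5 − (1/2)·R1: [0, -15/2, 0, 0]
R3 ← R3 − (13/7)·R2: [0, 0, -15/7, -15]
R4 ← R4 + (30/7)·R2: [0, 0, 12/7, 12]
R5 ← R5 + (30/7)·R2: [0, 0, -30/7, -30]
R4 ← R4 + (4/5)·R3: [0, 0, 0, 0]
R5 ← R5 − (2)·R3: [0, 0, 0, 0]
3 nonzero rows, so rank(B) = 3.
B has 4 columns; by rank–nullity, nullity = 4 − 3 = 1.

1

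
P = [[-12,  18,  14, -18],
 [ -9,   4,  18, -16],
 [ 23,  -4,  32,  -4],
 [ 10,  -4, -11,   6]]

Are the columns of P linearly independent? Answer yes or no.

yes

Row reduce P to echelon form.
R2 ← R2 − (3/4)·R1: [0, -19/2, 15/2, -5/2]
R3 ← R3 + (23/12)·R1: [0, 61/2, 353/6, -77/2]
R4 ← R4 + (5/6)·R1: [0, 11, 2/3, -9]
R3 ← R3 + (61/19)·R2: [0, 0, 4726/57, -884/19]
R4 ← R4 + (22/19)·R2: [0, 0, 533/57, -226/19]
R4 ← R4 − (533/4726)·R3: [0, 0, 0, -924/139]
4 pivots among 4 columns.
Every column is a pivot column, so the columns are linearly independent.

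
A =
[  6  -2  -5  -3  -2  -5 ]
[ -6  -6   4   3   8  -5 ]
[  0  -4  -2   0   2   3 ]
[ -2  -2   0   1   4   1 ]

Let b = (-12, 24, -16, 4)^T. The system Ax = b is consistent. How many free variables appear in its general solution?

2

Row reduce the augmented matrix [A | b].
R2 ← R2 + R1: [0, -8, -1, 0, 6, -10, 12]
R4 ← R4 + (1/3)·R1: [0, -8/3, -5/3, 0, 10/3, -2/3, 0]
R3 ← R3 − (1/2)·R2: [0, 0, -3/2, 0, -1, 8, -22]
R4 ← R4 − (1/3)·R2: [0, 0, -4/3, 0, 4/3, 8/3, -4]
R4 ← R4 − (8/9)·R3: [0, 0, 0, 0, 20/9, -40/9, 140/9]
The echelon form has 4 nonzero rows, and every pivot lies in the first 6 columns, so rank(A) = rank([A|b]) = 4.
The system is consistent.
Free variables = (unknowns) − (rank) = 6 − 4 = 2.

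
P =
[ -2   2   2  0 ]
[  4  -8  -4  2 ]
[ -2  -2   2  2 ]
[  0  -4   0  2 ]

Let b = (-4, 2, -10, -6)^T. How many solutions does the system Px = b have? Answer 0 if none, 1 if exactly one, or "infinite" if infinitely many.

Row reduce the augmented matrix [P | b].
R2 ← R2 + (2)·R1: [0, -4, 0, 2, -6]
R3 ← R3 − R1: [0, -4, 0, 2, -6]
R3 ← R3 − R2: [0, 0, 0, 0, 0]
R4 ← R4 − R2: [0, 0, 0, 0, 0]
The echelon form has 2 nonzero rows, and every pivot lies in the first 4 columns, so rank(P) = rank([P|b]) = 2.
The system is consistent.
rank = 2 < 4 unknowns, so there are infinitely many solutions.

infinite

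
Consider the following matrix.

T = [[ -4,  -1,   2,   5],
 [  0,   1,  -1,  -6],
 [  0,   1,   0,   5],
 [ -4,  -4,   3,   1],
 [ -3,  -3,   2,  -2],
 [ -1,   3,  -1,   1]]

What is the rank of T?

Row reduce to echelon form.
R4 ← R4 − R1: [0, -3, 1, -4]
R5 ← R5 − (3/4)·R1: [0, -9/4, 1/2, -23/4]
R6 ← R6 − (1/4)·R1: [0, 13/4, -3/2, -1/4]
R3 ← R3 − R2: [0, 0, 1, 11]
R4 ← R4 + (3)·R2: [0, 0, -2, -22]
R5 ← R5 + (9/4)·R2: [0, 0, -7/4, -77/4]
R6 ← R6 − (13/4)·R2: [0, 0, 7/4, 77/4]
R4 ← R4 + (2)·R3: [0, 0, 0, 0]
R5 ← R5 + (7/4)·R3: [0, 0, 0, 0]
R6 ← R6 − (7/4)·R3: [0, 0, 0, 0]
Echelon form has 3 nonzero rows, so rank(T) = 3.

3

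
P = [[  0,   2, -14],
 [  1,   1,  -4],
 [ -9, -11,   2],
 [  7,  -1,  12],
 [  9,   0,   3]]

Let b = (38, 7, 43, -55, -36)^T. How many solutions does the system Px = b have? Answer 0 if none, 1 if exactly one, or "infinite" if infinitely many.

Row reduce the augmented matrix [P | b].
Swap R1 ↔ R2
R3 ← R3 + (9)·R1: [0, -2, -34, 106]
R4 ← R4 − (7)·R1: [0, -8, 40, -104]
R5 ← R5 − (9)·R1: [0, -9, 39, -99]
R3 ← R3 + R2: [0, 0, -48, 144]
R4 ← R4 + (4)·R2: [0, 0, -16, 48]
R5 ← R5 + (9/2)·R2: [0, 0, -24, 72]
R4 ← R4 − (1/3)·R3: [0, 0, 0, 0]
R5 ← R5 − (1/2)·R3: [0, 0, 0, 0]
The echelon form has 3 nonzero rows, and every pivot lies in the first 3 columns, so rank(P) = rank([P|b]) = 3.
The system is consistent.
rank = 3 = number of unknowns, so the solution is unique.

1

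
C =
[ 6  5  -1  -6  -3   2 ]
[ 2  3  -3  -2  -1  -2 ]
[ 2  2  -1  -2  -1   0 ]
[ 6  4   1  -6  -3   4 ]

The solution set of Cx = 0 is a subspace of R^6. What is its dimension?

Row reduce to echelon form.
R2 ← R2 − (1/3)·R1: [0, 4/3, -8/3, 0, 0, -8/3]
R3 ← R3 − (1/3)·R1: [0, 1/3, -2/3, 0, 0, -2/3]
R4 ← R4 − R1: [0, -1, 2, 0, 0, 2]
R3 ← R3 − (1/4)·R2: [0, 0, 0, 0, 0, 0]
R4 ← R4 + (3/4)·R2: [0, 0, 0, 0, 0, 0]
2 nonzero rows, so rank(C) = 2.
C has 6 columns; by rank–nullity, nullity = 6 − 2 = 4.

4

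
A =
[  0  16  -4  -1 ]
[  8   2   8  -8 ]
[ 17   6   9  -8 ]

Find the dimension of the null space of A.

Row reduce to echelon form.
Swap R1 ↔ R2
R3 ← R3 − (17/8)·R1: [0, 7/4, -8, 9]
R3 ← R3 − (7/64)·R2: [0, 0, -121/16, 583/64]
3 nonzero rows, so rank(A) = 3.
A has 4 columns; by rank–nullity, nullity = 4 − 3 = 1.

1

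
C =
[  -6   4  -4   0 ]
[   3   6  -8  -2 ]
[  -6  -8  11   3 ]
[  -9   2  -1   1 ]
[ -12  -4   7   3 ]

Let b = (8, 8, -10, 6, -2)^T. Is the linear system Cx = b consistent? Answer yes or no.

yes

Row reduce the augmented matrix [C | b].
R2 ← R2 + (1/2)·R1: [0, 8, -10, -2, 12]
R3 ← R3 − R1: [0, -12, 15, 3, -18]
R4 ← R4 − (3/2)·R1: [0, -4, 5, 1, -6]
R5 ← R5 − (2)·R1: [0, -12, 15, 3, -18]
R3 ← R3 + (3/2)·R2: [0, 0, 0, 0, 0]
R4 ← R4 + (1/2)·R2: [0, 0, 0, 0, 0]
R5 ← R5 + (3/2)·R2: [0, 0, 0, 0, 0]
The echelon form has 2 nonzero rows, and every pivot lies in the first 4 columns, so rank(C) = rank([C|b]) = 2.
The system is consistent.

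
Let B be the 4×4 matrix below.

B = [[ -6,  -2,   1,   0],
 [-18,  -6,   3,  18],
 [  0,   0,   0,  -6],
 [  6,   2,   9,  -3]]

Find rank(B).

Row reduce to echelon form.
R2 ← R2 − (3)·R1: [0, 0, 0, 18]
R4 ← R4 + R1: [0, 0, 10, -3]
Swap R2 ↔ R4
R4 ← R4 + (3)·R3: [0, 0, 0, 0]
Echelon form has 3 nonzero rows, so rank(B) = 3.

3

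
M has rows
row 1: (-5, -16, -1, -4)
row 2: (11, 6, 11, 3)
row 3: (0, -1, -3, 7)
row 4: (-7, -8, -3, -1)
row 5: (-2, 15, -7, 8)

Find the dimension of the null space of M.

0

Row reduce to echelon form.
R2 ← R2 + (11/5)·R1: [0, -146/5, 44/5, -29/5]
R4 ← R4 − (7/5)·R1: [0, 72/5, -8/5, 23/5]
R5 ← R5 − (2/5)·R1: [0, 107/5, -33/5, 48/5]
R3 ← R3 − (5/146)·R2: [0, 0, -241/73, 1051/146]
R4 ← R4 + (36/73)·R2: [0, 0, 200/73, 127/73]
R5 ← R5 + (107/146)·R2: [0, 0, -11/73, 781/146]
R4 ← R4 + (200/241)·R3: [0, 0, 0, 1859/241]
R5 ← R5 − (11/241)·R3: [0, 0, 0, 1210/241]
R5 ← R5 − (110/169)·R4: [0, 0, 0, 0]
4 nonzero rows, so rank(M) = 4.
M has 4 columns; by rank–nullity, nullity = 4 − 4 = 0.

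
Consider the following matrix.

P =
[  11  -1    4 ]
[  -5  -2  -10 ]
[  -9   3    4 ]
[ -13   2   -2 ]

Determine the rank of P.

Row reduce to echelon form.
R2 ← R2 + (5/11)·R1: [0, -27/11, -90/11]
R3 ← R3 + (9/11)·R1: [0, 24/11, 80/11]
R4 ← R4 + (13/11)·R1: [0, 9/11, 30/11]
R3 ← R3 + (8/9)·R2: [0, 0, 0]
R4 ← R4 + (1/3)·R2: [0, 0, 0]
Echelon form has 2 nonzero rows, so rank(P) = 2.

2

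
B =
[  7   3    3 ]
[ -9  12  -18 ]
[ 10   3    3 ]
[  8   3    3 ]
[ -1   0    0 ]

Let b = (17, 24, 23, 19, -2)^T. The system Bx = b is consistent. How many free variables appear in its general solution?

0

Row reduce the augmented matrix [B | b].
R2 ← R2 + (9/7)·R1: [0, 111/7, -99/7, 321/7]
R3 ← R3 − (10/7)·R1: [0, -9/7, -9/7, -9/7]
R4 ← R4 − (8/7)·R1: [0, -3/7, -3/7, -3/7]
R5 ← R5 + (1/7)·R1: [0, 3/7, 3/7, 3/7]
R3 ← R3 + (3/37)·R2: [0, 0, -90/37, 90/37]
R4 ← R4 + (1/37)·R2: [0, 0, -30/37, 30/37]
R5 ← R5 − (1/37)·R2: [0, 0, 30/37, -30/37]
R4 ← R4 − (1/3)·R3: [0, 0, 0, 0]
R5 ← R5 + (1/3)·R3: [0, 0, 0, 0]
The echelon form has 3 nonzero rows, and every pivot lies in the first 3 columns, so rank(B) = rank([B|b]) = 3.
The system is consistent.
Free variables = (unknowns) − (rank) = 3 − 3 = 0.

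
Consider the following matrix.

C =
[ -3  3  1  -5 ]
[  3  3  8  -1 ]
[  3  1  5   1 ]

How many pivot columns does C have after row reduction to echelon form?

Row reduce to echelon form.
R2 ← R2 + R1: [0, 6, 9, -6]
R3 ← R3 + R1: [0, 4, 6, -4]
R3 ← R3 − (2/3)·R2: [0, 0, 0, 0]
Echelon form has 2 nonzero rows, so rank(C) = 2.
Each nonzero row contributes one pivot column: 2 pivot columns.

2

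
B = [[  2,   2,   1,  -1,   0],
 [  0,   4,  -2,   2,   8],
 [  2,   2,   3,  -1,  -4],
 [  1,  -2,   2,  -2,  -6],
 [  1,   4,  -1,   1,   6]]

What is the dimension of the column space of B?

Row reduce to echelon form.
R3 ← R3 − R1: [0, 0, 2, 0, -4]
R4 ← R4 − (1/2)·R1: [0, -3, 3/2, -3/2, -6]
R5 ← R5 − (1/2)·R1: [0, 3, -3/2, 3/2, 6]
R4 ← R4 + (3/4)·R2: [0, 0, 0, 0, 0]
R5 ← R5 − (3/4)·R2: [0, 0, 0, 0, 0]
Echelon form has 3 nonzero rows, so rank(B) = 3.
The column space has dimension equal to the rank: 3.

3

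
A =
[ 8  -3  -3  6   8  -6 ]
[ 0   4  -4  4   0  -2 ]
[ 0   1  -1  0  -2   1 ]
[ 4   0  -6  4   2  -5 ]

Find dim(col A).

4

Row reduce to echelon form.
R4 ← R4 − (1/2)·R1: [0, 3/2, -9/2, 1, -2, -2]
R3 ← R3 − (1/4)·R2: [0, 0, 0, -1, -2, 3/2]
R4 ← R4 − (3/8)·R2: [0, 0, -3, -1/2, -2, -5/4]
Swap R3 ↔ R4
Echelon form has 4 nonzero rows, so rank(A) = 4.
The column space has dimension equal to the rank: 4.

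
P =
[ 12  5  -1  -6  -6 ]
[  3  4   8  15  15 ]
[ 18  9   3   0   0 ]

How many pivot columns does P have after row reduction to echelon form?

Row reduce to echelon form.
R2 ← R2 − (1/4)·R1: [0, 11/4, 33/4, 33/2, 33/2]
R3 ← R3 − (3/2)·R1: [0, 3/2, 9/2, 9, 9]
R3 ← R3 − (6/11)·R2: [0, 0, 0, 0, 0]
Echelon form has 2 nonzero rows, so rank(P) = 2.
Each nonzero row contributes one pivot column: 2 pivot columns.

2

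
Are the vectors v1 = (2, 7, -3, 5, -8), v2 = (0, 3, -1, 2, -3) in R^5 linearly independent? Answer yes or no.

yes

Form the matrix with these vectors as rows and row reduce.
2 nonzero rows, so the 2 vectors span a space of dimension 2.
Since 2 = 2, the vectors are linearly independent.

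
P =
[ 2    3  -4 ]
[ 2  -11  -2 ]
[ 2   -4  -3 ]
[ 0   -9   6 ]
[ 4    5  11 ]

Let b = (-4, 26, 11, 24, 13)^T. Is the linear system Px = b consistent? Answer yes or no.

yes

Row reduce the augmented matrix [P | b].
R2 ← R2 − R1: [0, -14, 2, 30]
R3 ← R3 − R1: [0, -7, 1, 15]
R5 ← R5 − (2)·R1: [0, -1, 19, 21]
R3 ← R3 − (1/2)·R2: [0, 0, 0, 0]
R4 ← R4 − (9/14)·R2: [0, 0, 33/7, 33/7]
R5 ← R5 − (1/14)·R2: [0, 0, 132/7, 132/7]
Swap R3 ↔ R4
R5 ← R5 − (4)·R3: [0, 0, 0, 0]
The echelon form has 3 nonzero rows, and every pivot lies in the first 3 columns, so rank(P) = rank([P|b]) = 3.
The system is consistent.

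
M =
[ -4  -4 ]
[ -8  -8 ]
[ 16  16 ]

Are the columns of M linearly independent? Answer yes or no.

Row reduce M to echelon form.
R2 ← R2 − (2)·R1: [0, 0]
R3 ← R3 + (4)·R1: [0, 0]
1 pivot among 2 columns.
Only 1 < 2 pivot columns, so the columns are linearly dependent.

no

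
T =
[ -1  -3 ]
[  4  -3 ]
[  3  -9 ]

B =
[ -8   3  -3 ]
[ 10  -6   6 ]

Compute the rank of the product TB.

2

First compute TB:
[[-22,  15, -15],
 [-62,  30, -30],
 [-114,  63, -63]]
Now row reduce the product.
R2 ← R2 − (31/11)·R1: [0, -135/11, 135/11]
R3 ← R3 − (57/11)·R1: [0, -162/11, 162/11]
R3 ← R3 − (6/5)·R2: [0, 0, 0]
2 nonzero rows, so rank(TB) = 2.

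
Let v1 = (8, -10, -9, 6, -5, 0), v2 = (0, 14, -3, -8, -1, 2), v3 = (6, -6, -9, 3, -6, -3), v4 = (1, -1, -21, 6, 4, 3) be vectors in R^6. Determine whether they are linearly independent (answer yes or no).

yes

Form the matrix with these vectors as rows and row reduce.
R3 ← R3 − (3/4)·R1: [0, 3/2, -9/4, -3/2, -9/4, -3]
R4 ← R4 − (1/8)·R1: [0, 1/4, -159/8, 21/4, 37/8, 3]
R3 ← R3 − (3/28)·R2: [0, 0, -27/14, -9/14, -15/7, -45/14]
R4 ← R4 − (1/56)·R2: [0, 0, -555/28, 151/28, 65/14, 83/28]
R4 ← R4 − (185/18)·R3: [0, 0, 0, 12, 80/3, 36]
4 nonzero rows, so the 4 vectors span a space of dimension 4.
Since 4 = 4, the vectors are linearly independent.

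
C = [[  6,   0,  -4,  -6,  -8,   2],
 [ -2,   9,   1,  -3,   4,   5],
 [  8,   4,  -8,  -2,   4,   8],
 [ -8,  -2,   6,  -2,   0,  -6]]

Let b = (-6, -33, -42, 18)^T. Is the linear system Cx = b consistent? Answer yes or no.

Row reduce the augmented matrix [C | b].
R2 ← R2 + (1/3)·R1: [0, 9, -1/3, -5, 4/3, 17/3, -35]
R3 ← R3 − (4/3)·R1: [0, 4, -8/3, 6, 44/3, 16/3, -34]
R4 ← R4 + (4/3)·R1: [0, -2, 2/3, -10, -32/3, -10/3, 10]
R3 ← R3 − (4/9)·R2: [0, 0, -68/27, 74/9, 380/27, 76/27, -166/9]
R4 ← R4 + (2/9)·R2: [0, 0, 16/27, -100/9, -280/27, -56/27, 20/9]
R4 ← R4 + (4/17)·R3: [0, 0, 0, -156/17, -120/17, -24/17, -36/17]
The echelon form has 4 nonzero rows, and every pivot lies in the first 6 columns, so rank(C) = rank([C|b]) = 4.
The system is consistent.

yes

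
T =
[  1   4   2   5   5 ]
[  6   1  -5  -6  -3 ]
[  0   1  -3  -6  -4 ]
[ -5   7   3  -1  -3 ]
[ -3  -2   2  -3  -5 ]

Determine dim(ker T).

Row reduce to echelon form.
R2 ← R2 − (6)·R1: [0, -23, -17, -36, -33]
R4 ← R4 + (5)·R1: [0, 27, 13, 24, 22]
R5 ← R5 + (3)·R1: [0, 10, 8, 12, 10]
R3 ← R3 + (1/23)·R2: [0, 0, -86/23, -174/23, -125/23]
R4 ← R4 + (27/23)·R2: [0, 0, -160/23, -420/23, -385/23]
R5 ← R5 + (10/23)·R2: [0, 0, 14/23, -84/23, -100/23]
R4 ← R4 − (80/43)·R3: [0, 0, 0, -180/43, -285/43]
R5 ← R5 + (7/43)·R3: [0, 0, 0, -210/43, -225/43]
R5 ← R5 − (7/6)·R4: [0, 0, 0, 0, 5/2]
5 nonzero rows, so rank(T) = 5.
T has 5 columns; by rank–nullity, nullity = 5 − 5 = 0.

0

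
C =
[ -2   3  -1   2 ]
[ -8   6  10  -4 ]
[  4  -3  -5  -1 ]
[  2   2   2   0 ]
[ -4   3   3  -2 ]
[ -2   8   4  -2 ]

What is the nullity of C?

0

Row reduce to echelon form.
R2 ← R2 − (4)·R1: [0, -6, 14, -12]
R3 ← R3 + (2)·R1: [0, 3, -7, 3]
R4 ← R4 + R1: [0, 5, 1, 2]
R5 ← R5 − (2)·R1: [0, -3, 5, -6]
R6 ← R6 − R1: [0, 5, 5, -4]
R3 ← R3 + (1/2)·R2: [0, 0, 0, -3]
R4 ← R4 + (5/6)·R2: [0, 0, 38/3, -8]
R5 ← R5 − (1/2)·R2: [0, 0, -2, 0]
R6 ← R6 + (5/6)·R2: [0, 0, 50/3, -14]
Swap R3 ↔ R4
R5 ← R5 + (3/19)·R3: [0, 0, 0, -24/19]
R6 ← R6 − (25/19)·R3: [0, 0, 0, -66/19]
R5 ← R5 − (8/19)·R4: [0, 0, 0, 0]
R6 ← R6 − (22/19)·R4: [0, 0, 0, 0]
4 nonzero rows, so rank(C) = 4.
C has 4 columns; by rank–nullity, nullity = 4 − 4 = 0.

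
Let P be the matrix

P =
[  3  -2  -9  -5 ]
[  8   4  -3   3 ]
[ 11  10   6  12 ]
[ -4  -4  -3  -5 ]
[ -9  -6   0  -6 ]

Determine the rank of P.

2

Row reduce to echelon form.
R2 ← R2 − (8/3)·R1: [0, 28/3, 21, 49/3]
R3 ← R3 − (11/3)·R1: [0, 52/3, 39, 91/3]
R4 ← R4 + (4/3)·R1: [0, -20/3, -15, -35/3]
R5 ← R5 + (3)·R1: [0, -12, -27, -21]
R3 ← R3 − (13/7)·R2: [0, 0, 0, 0]
R4 ← R4 + (5/7)·R2: [0, 0, 0, 0]
R5 ← R5 + (9/7)·R2: [0, 0, 0, 0]
Echelon form has 2 nonzero rows, so rank(P) = 2.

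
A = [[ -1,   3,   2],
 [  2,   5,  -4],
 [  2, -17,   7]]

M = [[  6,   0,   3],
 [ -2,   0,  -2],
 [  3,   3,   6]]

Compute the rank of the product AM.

First compute AM:
[[ -6,   6,   3],
 [-10, -12, -28],
 [ 67,  21,  82]]
Now row reduce the product.
R2 ← R2 − (5/3)·R1: [0, -22, -33]
R3 ← R3 + (67/6)·R1: [0, 88, 231/2]
R3 ← R3 + (4)·R2: [0, 0, -33/2]
3 nonzero rows, so rank(AM) = 3.

3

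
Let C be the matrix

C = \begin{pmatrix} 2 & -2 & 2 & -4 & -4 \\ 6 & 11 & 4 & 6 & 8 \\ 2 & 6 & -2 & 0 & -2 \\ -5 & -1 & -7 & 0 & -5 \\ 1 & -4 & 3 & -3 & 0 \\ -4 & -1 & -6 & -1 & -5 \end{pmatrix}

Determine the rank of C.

5

Row reduce to echelon form.
R2 ← R2 − (3)·R1: [0, 17, -2, 18, 20]
R3 ← R3 − R1: [0, 8, -4, 4, 2]
R4 ← R4 + (5/2)·R1: [0, -6, -2, -10, -15]
R5 ← R5 − (1/2)·R1: [0, -3, 2, -1, 2]
R6 ← R6 + (2)·R1: [0, -5, -2, -9, -13]
R3 ← R3 − (8/17)·R2: [0, 0, -52/17, -76/17, -126/17]
R4 ← R4 + (6/17)·R2: [0, 0, -46/17, -62/17, -135/17]
R5 ← R5 + (3/17)·R2: [0, 0, 28/17, 37/17, 94/17]
R6 ← R6 + (5/17)·R2: [0, 0, -44/17, -63/17, -121/17]
R4 ← R4 − (23/26)·R3: [0, 0, 0, 4/13, -18/13]
R5 ← R5 + (7/13)·R3: [0, 0, 0, -3/13, 20/13]
R6 ← R6 − (11/13)·R3: [0, 0, 0, 1/13, -11/13]
R5 ← R5 + (3/4)·R4: [0, 0, 0, 0, 1/2]
R6 ← R6 − (1/4)·R4: [0, 0, 0, 0, -1/2]
R6 ← R6 + R5: [0, 0, 0, 0, 0]
Echelon form has 5 nonzero rows, so rank(C) = 5.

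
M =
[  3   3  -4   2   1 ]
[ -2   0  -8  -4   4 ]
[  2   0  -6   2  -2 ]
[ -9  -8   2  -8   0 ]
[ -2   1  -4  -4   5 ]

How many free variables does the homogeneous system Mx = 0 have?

Row reduce to echelon form.
R2 ← R2 + (2/3)·R1: [0, 2, -32/3, -8/3, 14/3]
R3 ← R3 − (2/3)·R1: [0, -2, -10/3, 2/3, -8/3]
R4 ← R4 + (3)·R1: [0, 1, -10, -2, 3]
R5 ← R5 + (2/3)·R1: [0, 3, -20/3, -8/3, 17/3]
R3 ← R3 + R2: [0, 0, -14, -2, 2]
R4 ← R4 − (1/2)·R2: [0, 0, -14/3, -2/3, 2/3]
R5 ← R5 − (3/2)·R2: [0, 0, 28/3, 4/3, -4/3]
R4 ← R4 − (1/3)·R3: [0, 0, 0, 0, 0]
R5 ← R5 + (2/3)·R3: [0, 0, 0, 0, 0]
3 nonzero rows, so rank(M) = 3.
M has 5 columns; by rank–nullity, nullity = 5 − 3 = 2.

2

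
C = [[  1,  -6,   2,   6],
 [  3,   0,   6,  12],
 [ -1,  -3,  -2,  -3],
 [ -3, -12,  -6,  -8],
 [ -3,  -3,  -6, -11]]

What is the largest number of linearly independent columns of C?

2

Row reduce to echelon form.
R2 ← R2 − (3)·R1: [0, 18, 0, -6]
R3 ← R3 + R1: [0, -9, 0, 3]
R4 ← R4 + (3)·R1: [0, -30, 0, 10]
R5 ← R5 + (3)·R1: [0, -21, 0, 7]
R3 ← R3 + (1/2)·R2: [0, 0, 0, 0]
R4 ← R4 + (5/3)·R2: [0, 0, 0, 0]
R5 ← R5 + (7/6)·R2: [0, 0, 0, 0]
Echelon form has 2 nonzero rows, so rank(C) = 2.
The rank gives the maximum number of linearly independent columns: 2.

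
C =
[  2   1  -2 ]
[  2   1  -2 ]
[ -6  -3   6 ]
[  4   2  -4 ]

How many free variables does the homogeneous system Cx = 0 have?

2

Row reduce to echelon form.
R2 ← R2 − R1: [0, 0, 0]
R3 ← R3 + (3)·R1: [0, 0, 0]
R4 ← R4 − (2)·R1: [0, 0, 0]
1 nonzero row, so rank(C) = 1.
C has 3 columns; by rank–nullity, nullity = 3 − 1 = 2.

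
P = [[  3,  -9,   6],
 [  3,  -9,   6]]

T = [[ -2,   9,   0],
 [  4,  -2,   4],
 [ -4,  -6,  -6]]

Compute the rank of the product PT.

1

First compute PT:
[[-66,   9, -72],
 [-66,   9, -72]]
Now row reduce the product.
R2 ← R2 − R1: [0, 0, 0]
1 nonzero row, so rank(PT) = 1.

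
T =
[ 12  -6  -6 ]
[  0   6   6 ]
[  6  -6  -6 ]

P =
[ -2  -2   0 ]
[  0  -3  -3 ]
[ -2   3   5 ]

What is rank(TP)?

2

First compute TP:
[[-12, -24, -12],
 [-12,   0,  12],
 [  0, -12, -12]]
Now row reduce the product.
R2 ← R2 − R1: [0, 24, 24]
R3 ← R3 + (1/2)·R2: [0, 0, 0]
2 nonzero rows, so rank(TP) = 2.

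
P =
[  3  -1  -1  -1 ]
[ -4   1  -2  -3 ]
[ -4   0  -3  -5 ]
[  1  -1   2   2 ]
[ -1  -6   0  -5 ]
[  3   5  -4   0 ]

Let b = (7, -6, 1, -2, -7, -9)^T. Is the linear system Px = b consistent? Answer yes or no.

no

Row reduce the augmented matrix [P | b].
R2 ← R2 + (4/3)·R1: [0, -1/3, -10/3, -13/3, 10/3]
R3 ← R3 + (4/3)·R1: [0, -4/3, -13/3, -19/3, 31/3]
R4 ← R4 − (1/3)·R1: [0, -2/3, 7/3, 7/3, -13/3]
R5 ← R5 + (1/3)·R1: [0, -19/3, -1/3, -16/3, -14/3]
R6 ← R6 − R1: [0, 6, -3, 1, -16]
R3 ← R3 − (4)·R2: [0, 0, 9, 11, -3]
R4 ← R4 − (2)·R2: [0, 0, 9, 11, -11]
R5 ← R5 − (19)·R2: [0, 0, 63, 77, -68]
R6 ← R6 + (18)·R2: [0, 0, -63, -77, 44]
R4 ← R4 − R3: [0, 0, 0, 0, -8]
R5 ← R5 − (7)·R3: [0, 0, 0, 0, -47]
R6 ← R6 + (7)·R3: [0, 0, 0, 0, 23]
R5 ← R5 − (47/8)·R4: [0, 0, 0, 0, 0]
R6 ← R6 + (23/8)·R4: [0, 0, 0, 0, 0]
The echelon form has 4 nonzero rows; the last pivot sits in the augmented column, so rank(P) = 3 but rank([P|b]) = 4.
Since the ranks differ, the system is inconsistent.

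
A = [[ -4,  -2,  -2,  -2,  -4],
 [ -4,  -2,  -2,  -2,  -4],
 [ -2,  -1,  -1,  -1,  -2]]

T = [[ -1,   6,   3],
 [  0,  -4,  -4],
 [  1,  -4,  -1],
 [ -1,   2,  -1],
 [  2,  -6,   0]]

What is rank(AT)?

First compute AT:
[[ -4,  12,   0],
 [ -4,  12,   0],
 [ -2,   6,   0]]
Now row reduce the product.
R2 ← R2 − R1: [0, 0, 0]
R3 ← R3 − (1/2)·R1: [0, 0, 0]
1 nonzero row, so rank(AT) = 1.

1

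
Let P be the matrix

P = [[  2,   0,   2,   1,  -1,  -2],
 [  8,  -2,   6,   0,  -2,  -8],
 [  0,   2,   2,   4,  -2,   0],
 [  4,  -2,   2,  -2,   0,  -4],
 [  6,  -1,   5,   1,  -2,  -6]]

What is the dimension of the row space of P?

2

Row reduce to echelon form.
R2 ← R2 − (4)·R1: [0, -2, -2, -4, 2, 0]
R4 ← R4 − (2)·R1: [0, -2, -2, -4, 2, 0]
R5 ← R5 − (3)·R1: [0, -1, -1, -2, 1, 0]
R3 ← R3 + R2: [0, 0, 0, 0, 0, 0]
R4 ← R4 − R2: [0, 0, 0, 0, 0, 0]
R5 ← R5 − (1/2)·R2: [0, 0, 0, 0, 0, 0]
Echelon form has 2 nonzero rows, so rank(P) = 2.
The row space has dimension equal to the rank: 2.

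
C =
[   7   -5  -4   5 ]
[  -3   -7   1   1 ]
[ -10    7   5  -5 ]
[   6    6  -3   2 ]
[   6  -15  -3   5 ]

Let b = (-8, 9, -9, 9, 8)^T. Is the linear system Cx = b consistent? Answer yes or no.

no

Row reduce the augmented matrix [C | b].
R2 ← R2 + (3/7)·R1: [0, -64/7, -5/7, 22/7, 39/7]
R3 ← R3 + (10/7)·R1: [0, -1/7, -5/7, 15/7, -143/7]
R4 ← R4 − (6/7)·R1: [0, 72/7, 3/7, -16/7, 111/7]
R5 ← R5 − (6/7)·R1: [0, -75/7, 3/7, 5/7, 104/7]
R3 ← R3 − (1/64)·R2: [0, 0, -45/64, 67/32, -1313/64]
R4 ← R4 + (9/8)·R2: [0, 0, -3/8, 5/4, 177/8]
R5 ← R5 − (75/64)·R2: [0, 0, 81/64, -95/32, 533/64]
R4 ← R4 − (8/15)·R3: [0, 0, 0, 2/15, 496/15]
R5 ← R5 + (9/5)·R3: [0, 0, 0, 4/5, -143/5]
R5 ← R5 − (6)·R4: [0, 0, 0, 0, -227]
The echelon form has 5 nonzero rows; the last pivot sits in the augmented column, so rank(C) = 4 but rank([C|b]) = 5.
Since the ranks differ, the system is inconsistent.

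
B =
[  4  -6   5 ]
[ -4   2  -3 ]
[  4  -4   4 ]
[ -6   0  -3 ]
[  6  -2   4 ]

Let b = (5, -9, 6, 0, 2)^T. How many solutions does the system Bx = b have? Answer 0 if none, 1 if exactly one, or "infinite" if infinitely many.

0

Row reduce the augmented matrix [B | b].
R2 ← R2 + R1: [0, -4, 2, -4]
R3 ← R3 − R1: [0, 2, -1, 1]
R4 ← R4 + (3/2)·R1: [0, -9, 9/2, 15/2]
R5 ← R5 − (3/2)·R1: [0, 7, -7/2, -11/2]
R3 ← R3 + (1/2)·R2: [0, 0, 0, -1]
R4 ← R4 − (9/4)·R2: [0, 0, 0, 33/2]
R5 ← R5 + (7/4)·R2: [0, 0, 0, -25/2]
R4 ← R4 + (33/2)·R3: [0, 0, 0, 0]
R5 ← R5 − (25/2)·R3: [0, 0, 0, 0]
The echelon form has 3 nonzero rows; the last pivot sits in the augmented column, so rank(B) = 2 but rank([B|b]) = 3.
Since the ranks differ, the system is inconsistent.
It has no solutions.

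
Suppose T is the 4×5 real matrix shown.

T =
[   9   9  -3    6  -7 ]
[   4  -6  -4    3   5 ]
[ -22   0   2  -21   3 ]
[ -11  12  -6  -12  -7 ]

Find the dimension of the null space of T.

Row reduce to echelon form.
R2 ← R2 − (4/9)·R1: [0, -10, -8/3, 1/3, 73/9]
R3 ← R3 + (22/9)·R1: [0, 22, -16/3, -19/3, -127/9]
R4 ← R4 + (11/9)·R1: [0, 23, -29/3, -14/3, -140/9]
R3 ← R3 + (11/5)·R2: [0, 0, -56/5, -28/5, 56/15]
R4 ← R4 + (23/10)·R2: [0, 0, -79/5, -39/10, 31/10]
R4 ← R4 − (79/56)·R3: [0, 0, 0, 4, -13/6]
4 nonzero rows, so rank(T) = 4.
T has 5 columns; by rank–nullity, nullity = 5 − 4 = 1.

1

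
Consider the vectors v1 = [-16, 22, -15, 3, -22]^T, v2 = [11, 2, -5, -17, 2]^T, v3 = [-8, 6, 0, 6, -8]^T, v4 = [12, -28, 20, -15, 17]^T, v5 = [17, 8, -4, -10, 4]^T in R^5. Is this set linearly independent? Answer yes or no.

Form the matrix with these vectors as rows and row reduce.
R2 ← R2 + (11/16)·R1: [0, 137/8, -245/16, -239/16, -105/8]
R3 ← R3 − (1/2)·R1: [0, -5, 15/2, 9/2, 3]
R4 ← R4 + (3/4)·R1: [0, -23/2, 35/4, -51/4, 1/2]
R5 ← R5 + (17/16)·R1: [0, 251/8, -319/16, -109/16, -155/8]
R3 ← R3 + (40/137)·R2: [0, 0, 415/137, 19/137, -114/137]
R4 ← R4 + (92/137)·R2: [0, 0, -210/137, -3121/137, -1139/137]
R5 ← R5 − (251/137)·R2: [0, 0, 1112/137, 2816/137, 640/137]
R4 ← R4 + (42/83)·R3: [0, 0, 0, -1885/83, -725/83]
R5 ← R5 − (1112/415)·R3: [0, 0, 0, 8376/415, 2864/415]
R5 ← R5 + (8376/9425)·R4: [0, 0, 0, 0, -56/65]
5 nonzero rows, so the 5 vectors span a space of dimension 5.
Since 5 = 5, the vectors are linearly independent.

yes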